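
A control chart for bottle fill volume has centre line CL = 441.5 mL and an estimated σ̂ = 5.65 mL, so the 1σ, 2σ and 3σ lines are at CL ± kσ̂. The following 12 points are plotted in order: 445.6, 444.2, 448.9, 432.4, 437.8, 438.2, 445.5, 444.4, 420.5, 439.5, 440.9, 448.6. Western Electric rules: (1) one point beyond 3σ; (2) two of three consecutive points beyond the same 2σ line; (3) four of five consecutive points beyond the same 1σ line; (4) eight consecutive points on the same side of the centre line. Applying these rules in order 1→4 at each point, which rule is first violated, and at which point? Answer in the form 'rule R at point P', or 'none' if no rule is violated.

rule 1 at point 9

Zone of each point (C = within 1σ̂, B = 1σ̂–2σ̂, A = 2σ̂–3σ̂, * = beyond 3σ̂; sign = side of CL): 1:+C, 2:+C, 3:+B, 4:-B, 5:-C, 6:-C, 7:+C, 8:+C, 9:-*, 10:-C, 11:-C, 12:+B
Rule 1 (one point beyond the 3σ limits) is satisfied at point 9.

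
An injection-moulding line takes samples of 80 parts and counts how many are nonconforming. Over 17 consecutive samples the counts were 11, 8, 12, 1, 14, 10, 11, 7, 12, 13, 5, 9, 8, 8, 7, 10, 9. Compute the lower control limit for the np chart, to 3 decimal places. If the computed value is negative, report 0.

0.591

p̄ = Σdᵢ / (k·n) = 155 / (17 × 80) = 0.11397
LCL = np̄ − 3·√(np̄(1−p̄)) = 9.1176 − 3 × 2.8423 = 0.5908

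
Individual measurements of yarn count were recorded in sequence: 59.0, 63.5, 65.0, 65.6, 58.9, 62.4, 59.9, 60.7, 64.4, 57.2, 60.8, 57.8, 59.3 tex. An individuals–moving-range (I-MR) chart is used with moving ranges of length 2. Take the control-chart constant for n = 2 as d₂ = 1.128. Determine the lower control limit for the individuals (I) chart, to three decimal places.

52.450

X̄ = (59.0 + 63.5 + 65.0 + 65.6 + 58.9 + 62.4 + 59.9 + 60.7 + 64.4 + 57.2 + 60.8 + 57.8 + 59.3) / 13 = 61.1154
Moving ranges: 4.5, 1.5, 0.6, 6.7, 3.5, 2.5, 0.8, 3.7, 7.2, 3.6, 3.0, 1.5; M̄R̄ = 39.1000 / 12 = 3.2583
LCL = X̄ − 3·M̄R̄/d₂ = 61.1154 − 3 × 3.2583 / 1.128 = 52.4496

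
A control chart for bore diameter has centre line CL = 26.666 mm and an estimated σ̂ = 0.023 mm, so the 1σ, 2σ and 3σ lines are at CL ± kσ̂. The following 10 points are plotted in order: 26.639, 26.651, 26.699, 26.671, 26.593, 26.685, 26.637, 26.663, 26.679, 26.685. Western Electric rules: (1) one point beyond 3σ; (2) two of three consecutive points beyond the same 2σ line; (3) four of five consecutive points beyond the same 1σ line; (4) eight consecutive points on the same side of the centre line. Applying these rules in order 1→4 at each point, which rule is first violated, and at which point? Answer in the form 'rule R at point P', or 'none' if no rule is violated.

Zone of each point (C = within 1σ̂, B = 1σ̂–2σ̂, A = 2σ̂–3σ̂, * = beyond 3σ̂; sign = side of CL): 1:-B, 2:-C, 3:+B, 4:+C, 5:-*, 6:+C, 7:-B, 8:-C, 9:+C, 10:+C
Rule 1 (one point beyond the 3σ limits) is satisfied at point 5.

rule 1 at point 5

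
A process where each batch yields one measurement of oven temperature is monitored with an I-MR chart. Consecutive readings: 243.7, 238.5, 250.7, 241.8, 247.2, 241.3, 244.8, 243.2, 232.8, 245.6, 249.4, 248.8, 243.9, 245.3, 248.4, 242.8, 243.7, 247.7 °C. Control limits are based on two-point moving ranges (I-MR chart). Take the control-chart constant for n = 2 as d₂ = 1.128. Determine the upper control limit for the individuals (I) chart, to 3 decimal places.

X̄ = (243.7 + 238.5 + 250.7 + 241.8 + 247.2 + 241.3 + 244.8 + 243.2 + 232.8 + 245.6 + 249.4 + 248.8 + 243.9 + 245.3 + 248.4 + 242.8 + 243.7 + 247.7) / 18 = 244.4222
Moving ranges: 5.2, 12.2, 8.9, 5.4, 5.9, 3.5, 1.6, 10.4, 12.8, 3.8, 0.6, 4.9, 1.4, 3.1, 5.6, 0.9, 4.0; M̄R̄ = 90.2000 / 17 = 5.3059
UCL = X̄ + 3·M̄R̄/d₂ = 244.4222 + 3 × 5.3059 / 1.128 = 258.5336

258.534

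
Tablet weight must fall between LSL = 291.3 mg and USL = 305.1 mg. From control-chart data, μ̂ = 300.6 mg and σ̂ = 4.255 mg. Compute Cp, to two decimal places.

Cp = (USL − LSL) / (6σ̂) = (305.1 − 291.3) / (6 × 4.255) = 13.8000 / 25.5300 = 0.5405

0.54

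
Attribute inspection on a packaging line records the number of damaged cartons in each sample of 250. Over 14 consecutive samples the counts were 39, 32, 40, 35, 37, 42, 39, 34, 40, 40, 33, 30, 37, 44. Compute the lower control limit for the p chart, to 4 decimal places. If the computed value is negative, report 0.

0.0816

p̄ = Σdᵢ / (k·n) = 522 / (14 × 250) = 0.14914
LCL = p̄ − 3·√(p̄(1−p̄)/n) = 0.14914 − 3 × 0.02253 = 0.08155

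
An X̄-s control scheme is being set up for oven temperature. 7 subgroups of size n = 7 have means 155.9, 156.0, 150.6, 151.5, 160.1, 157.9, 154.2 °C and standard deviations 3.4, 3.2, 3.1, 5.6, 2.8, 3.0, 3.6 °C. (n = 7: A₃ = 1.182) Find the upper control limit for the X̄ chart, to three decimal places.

159.342

X̄̄ = (155.9 + 156.0 + 150.6 + 151.5 + 160.1 + 157.9 + 154.2) / 7 = 155.1714
s̄ = (3.4 + 3.2 + 3.1 + 5.6 + 2.8 + 3.0 + 3.6) / 7 = 3.5286
UCL = X̄̄ + A₃·s̄ = 155.1714 + 1.182 × 3.5286 = 159.3422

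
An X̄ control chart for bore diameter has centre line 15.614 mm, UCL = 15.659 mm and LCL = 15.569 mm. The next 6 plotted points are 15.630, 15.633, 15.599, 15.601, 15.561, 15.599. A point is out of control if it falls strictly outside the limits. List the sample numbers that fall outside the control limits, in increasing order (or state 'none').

Compare each point to [15.569, 15.659]: sample 5 = 15.561 < LCL.

5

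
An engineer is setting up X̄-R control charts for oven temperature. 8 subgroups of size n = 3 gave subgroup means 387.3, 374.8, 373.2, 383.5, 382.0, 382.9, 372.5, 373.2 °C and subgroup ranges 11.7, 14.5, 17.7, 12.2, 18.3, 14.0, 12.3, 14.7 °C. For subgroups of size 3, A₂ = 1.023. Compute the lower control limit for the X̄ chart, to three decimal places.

X̄̄ = (387.3 + 374.8 + 373.2 + 383.5 + 382.0 + 382.9 + 372.5 + 373.2) / 8 = 3029.4000 / 8 = 378.6750
R̄ = (11.7 + 14.5 + 17.7 + 12.2 + 18.3 + 14.0 + 12.3 + 14.7) / 8 = 115.4000 / 8 = 14.4250
LCL = X̄̄ − A₂·R̄ = 378.6750 − 1.023 × 14.4250 = 363.9182

363.918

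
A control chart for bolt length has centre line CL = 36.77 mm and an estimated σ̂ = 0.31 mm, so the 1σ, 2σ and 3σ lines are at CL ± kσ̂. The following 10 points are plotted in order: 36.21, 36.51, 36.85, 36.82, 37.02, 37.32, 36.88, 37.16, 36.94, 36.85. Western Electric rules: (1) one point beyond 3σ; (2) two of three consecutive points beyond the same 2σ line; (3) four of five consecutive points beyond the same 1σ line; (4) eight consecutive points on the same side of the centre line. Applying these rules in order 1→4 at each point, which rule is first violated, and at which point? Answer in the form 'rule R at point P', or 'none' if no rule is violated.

Zone of each point (C = within 1σ̂, B = 1σ̂–2σ̂, A = 2σ̂–3σ̂, * = beyond 3σ̂; sign = side of CL): 1:-B, 2:-C, 3:+C, 4:+C, 5:+C, 6:+B, 7:+C, 8:+B, 9:+C, 10:+C
Rule 4 (eight consecutive points on the same side of the centre line) is satisfied at point 10.

rule 4 at point 10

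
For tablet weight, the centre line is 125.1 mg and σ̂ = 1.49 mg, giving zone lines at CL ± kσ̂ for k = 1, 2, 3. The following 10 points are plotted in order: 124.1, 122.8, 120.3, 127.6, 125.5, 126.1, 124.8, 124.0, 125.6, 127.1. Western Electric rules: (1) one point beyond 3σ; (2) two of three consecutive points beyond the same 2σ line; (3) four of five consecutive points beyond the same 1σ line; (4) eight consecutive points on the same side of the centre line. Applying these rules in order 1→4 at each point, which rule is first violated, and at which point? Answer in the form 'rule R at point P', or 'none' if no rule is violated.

Zone of each point (C = within 1σ̂, B = 1σ̂–2σ̂, A = 2σ̂–3σ̂, * = beyond 3σ̂; sign = side of CL): 1:-C, 2:-B, 3:-*, 4:+B, 5:+C, 6:+C, 7:-C, 8:-C, 9:+C, 10:+B
Rule 1 (one point beyond the 3σ limits) is satisfied at point 3.

rule 1 at point 3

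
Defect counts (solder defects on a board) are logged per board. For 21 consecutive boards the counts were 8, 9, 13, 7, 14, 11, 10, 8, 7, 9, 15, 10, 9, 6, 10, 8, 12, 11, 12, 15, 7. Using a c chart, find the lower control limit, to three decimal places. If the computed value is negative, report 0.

c̄ = (8 + 9 + 13 + 7 + 14 + 11 + 10 + 8 + 7 + 9 + 15 + 10 + 9 + 6 + 10 + 8 + 12 + 11 + 12 + 15 + 7) / 21 = 211 / 21 = 10.0476
LCL = c̄ − 3√c̄ = 10.0476 − 3 × 3.1698 = 0.5382

0.538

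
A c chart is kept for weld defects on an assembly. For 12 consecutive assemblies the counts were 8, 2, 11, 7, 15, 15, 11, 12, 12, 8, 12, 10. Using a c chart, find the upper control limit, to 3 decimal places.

19.855

c̄ = (8 + 2 + 11 + 7 + 15 + 15 + 11 + 12 + 12 + 8 + 12 + 10) / 12 = 123 / 12 = 10.2500
UCL = c̄ + 3√c̄ = 10.2500 + 3 × √10.2500 = 10.2500 + 3 × 3.2016 = 19.8547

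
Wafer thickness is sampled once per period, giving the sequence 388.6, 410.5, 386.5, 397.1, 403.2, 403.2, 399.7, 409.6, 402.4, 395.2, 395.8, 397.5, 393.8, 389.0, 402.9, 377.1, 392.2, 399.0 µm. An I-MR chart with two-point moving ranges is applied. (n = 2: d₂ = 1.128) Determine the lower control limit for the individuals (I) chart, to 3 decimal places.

371.381

X̄ = (388.6 + 410.5 + 386.5 + 397.1 + 403.2 + 403.2 + 399.7 + 409.6 + 402.4 + 395.2 + 395.8 + 397.5 + 393.8 + 389.0 + 402.9 + 377.1 + 392.2 + 399.0) / 18 = 396.8500
Moving ranges: 21.9, 24.0, 10.6, 6.1, 0.0, 3.5, 9.9, 7.2, 7.2, 0.6, 1.7, 3.7, 4.8, 13.9, 25.8, 15.1, 6.8; M̄R̄ = 162.8000 / 17 = 9.5765
LCL = X̄ − 3·M̄R̄/d₂ = 396.8500 − 3 × 9.5765 / 1.128 = 371.3807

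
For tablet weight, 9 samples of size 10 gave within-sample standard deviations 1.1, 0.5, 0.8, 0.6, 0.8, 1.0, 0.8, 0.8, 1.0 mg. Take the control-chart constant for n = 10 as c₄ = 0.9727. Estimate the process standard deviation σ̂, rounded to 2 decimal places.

s̄ = (1.1 + 0.5 + 0.8 + 0.6 + 0.8 + 1.0 + 0.8 + 0.8 + 1.0) / 9 = 0.8222
σ̂ = s̄ / c₄ = 0.8222 / 0.9727 = 0.8453

0.85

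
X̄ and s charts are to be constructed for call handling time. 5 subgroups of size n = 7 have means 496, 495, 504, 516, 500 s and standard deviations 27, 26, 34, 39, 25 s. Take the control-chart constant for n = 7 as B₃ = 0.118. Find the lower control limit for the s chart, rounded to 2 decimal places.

s̄ = (27 + 26 + 34 + 39 + 25) / 5 = 30.2000
LCL_s = B₃·s̄ = 0.118 × 30.2000 = 3.5636

3.56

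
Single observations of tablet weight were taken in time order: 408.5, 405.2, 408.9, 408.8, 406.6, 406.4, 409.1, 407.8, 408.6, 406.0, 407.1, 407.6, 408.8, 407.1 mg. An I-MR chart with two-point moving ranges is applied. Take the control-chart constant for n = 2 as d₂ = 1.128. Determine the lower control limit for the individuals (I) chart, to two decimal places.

X̄ = (408.5 + 405.2 + 408.9 + 408.8 + 406.6 + 406.4 + 409.1 + 407.8 + 408.6 + 406.0 + 407.1 + 407.6 + 408.8 + 407.1) / 14 = 407.6071
Moving ranges: 3.3, 3.7, 0.1, 2.2, 0.2, 2.7, 1.3, 0.8, 2.6, 1.1, 0.5, 1.2, 1.7; M̄R̄ = 21.4000 / 13 = 1.6462
LCL = X̄ − 3·M̄R̄/d₂ = 407.6071 − 3 × 1.6462 / 1.128 = 403.2291

403.23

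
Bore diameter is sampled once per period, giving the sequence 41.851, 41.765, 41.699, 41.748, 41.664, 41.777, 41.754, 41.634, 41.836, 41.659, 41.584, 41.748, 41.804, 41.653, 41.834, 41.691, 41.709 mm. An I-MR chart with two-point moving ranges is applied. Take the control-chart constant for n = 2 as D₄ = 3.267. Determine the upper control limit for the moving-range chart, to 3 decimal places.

0.349

Moving ranges: 0.086, 0.066, 0.049, 0.084, 0.113, 0.023, 0.120, 0.202, 0.177, 0.075, 0.164, 0.056, 0.151, 0.181, 0.143, 0.018; M̄R̄ = 1.7080 / 16 = 0.1067
UCL_MR = D₄·M̄R̄ = 3.267 × 0.1067 = 0.3488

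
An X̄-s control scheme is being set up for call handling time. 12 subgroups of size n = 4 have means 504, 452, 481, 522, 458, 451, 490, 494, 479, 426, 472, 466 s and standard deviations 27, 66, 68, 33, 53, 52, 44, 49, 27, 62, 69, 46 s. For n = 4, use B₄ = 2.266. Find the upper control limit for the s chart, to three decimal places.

112.545

s̄ = (27 + 66 + 68 + 33 + 53 + 52 + 44 + 49 + 27 + 62 + 69 + 46) / 12 = 49.6667
UCL_s = B₄·s̄ = 2.266 × 49.6667 = 112.5447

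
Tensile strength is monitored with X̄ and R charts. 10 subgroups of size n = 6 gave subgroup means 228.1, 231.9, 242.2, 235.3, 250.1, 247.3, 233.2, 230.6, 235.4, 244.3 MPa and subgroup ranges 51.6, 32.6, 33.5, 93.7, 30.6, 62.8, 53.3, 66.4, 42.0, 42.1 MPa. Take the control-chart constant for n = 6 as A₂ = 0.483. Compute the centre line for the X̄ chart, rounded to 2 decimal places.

X̄̄ = (228.1 + 231.9 + 242.2 + 235.3 + 250.1 + 247.3 + 233.2 + 230.6 + 235.4 + 244.3) / 10 = 2378.4000 / 10 = 237.8400
CL = X̄̄ = 237.8400

237.84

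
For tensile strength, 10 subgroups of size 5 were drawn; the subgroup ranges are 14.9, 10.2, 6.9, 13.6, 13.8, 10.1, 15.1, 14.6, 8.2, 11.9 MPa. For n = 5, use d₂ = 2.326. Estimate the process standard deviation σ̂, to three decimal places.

5.129

R̄ = (14.9 + 10.2 + 6.9 + 13.6 + 13.8 + 10.1 + 15.1 + 14.6 + 8.2 + 11.9) / 10 = 11.9300
σ̂ = R̄ / d₂ = 11.9300 / 2.326 = 5.1290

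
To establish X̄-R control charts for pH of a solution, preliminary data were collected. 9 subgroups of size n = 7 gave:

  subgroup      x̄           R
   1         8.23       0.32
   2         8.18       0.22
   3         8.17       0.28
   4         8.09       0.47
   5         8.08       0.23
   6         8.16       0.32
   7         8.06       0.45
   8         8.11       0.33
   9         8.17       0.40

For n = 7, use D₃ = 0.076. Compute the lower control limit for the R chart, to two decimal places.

R̄ = (0.32 + 0.22 + 0.28 + 0.47 + 0.23 + 0.32 + 0.45 + 0.33 + 0.40) / 9 = 3.0200 / 9 = 0.3356
LCL_R = D₃·R̄ = 0.076 × 0.3356 = 0.0255

0.03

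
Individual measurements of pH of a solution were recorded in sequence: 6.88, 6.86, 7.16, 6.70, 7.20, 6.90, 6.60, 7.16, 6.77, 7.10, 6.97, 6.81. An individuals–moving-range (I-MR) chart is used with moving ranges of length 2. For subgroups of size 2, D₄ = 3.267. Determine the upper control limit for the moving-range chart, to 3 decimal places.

Moving ranges: 0.02, 0.30, 0.46, 0.50, 0.30, 0.30, 0.56, 0.39, 0.33, 0.13, 0.16; M̄R̄ = 3.4500 / 11 = 0.3136
UCL_MR = D₄·M̄R̄ = 3.267 × 0.3136 = 1.0247

1.025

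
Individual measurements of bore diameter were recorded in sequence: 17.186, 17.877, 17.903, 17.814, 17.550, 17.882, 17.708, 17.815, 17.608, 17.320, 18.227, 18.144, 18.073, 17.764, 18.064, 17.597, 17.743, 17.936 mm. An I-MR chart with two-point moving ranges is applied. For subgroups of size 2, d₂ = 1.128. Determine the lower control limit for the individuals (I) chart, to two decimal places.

17.06

X̄ = (17.186 + 17.877 + 17.903 + 17.814 + 17.550 + 17.882 + 17.708 + 17.815 + 17.608 + 17.320 + 18.227 + 18.144 + 18.073 + 17.764 + 18.064 + 17.597 + 17.743 + 17.936) / 18 = 17.7895
Moving ranges: 0.691, 0.026, 0.089, 0.264, 0.332, 0.174, 0.107, 0.207, 0.288, 0.907, 0.083, 0.071, 0.309, 0.300, 0.467, 0.146, 0.193; M̄R̄ = 4.6540 / 17 = 0.2738
LCL = X̄ − 3·M̄R̄/d₂ = 17.7895 − 3 × 0.2738 / 1.128 = 17.0614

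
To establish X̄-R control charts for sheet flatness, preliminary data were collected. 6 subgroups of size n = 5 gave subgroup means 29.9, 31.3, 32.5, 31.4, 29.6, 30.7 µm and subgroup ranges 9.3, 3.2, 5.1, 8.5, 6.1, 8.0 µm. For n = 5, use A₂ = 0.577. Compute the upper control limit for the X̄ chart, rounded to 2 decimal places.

X̄̄ = (29.9 + 31.3 + 32.5 + 31.4 + 29.6 + 30.7) / 6 = 185.4000 / 6 = 30.9000
R̄ = (9.3 + 3.2 + 5.1 + 8.5 + 6.1 + 8.0) / 6 = 40.2000 / 6 = 6.7000
UCL = X̄̄ + A₂·R̄ = 30.9000 + 0.577 × 6.7000 = 34.7659

34.77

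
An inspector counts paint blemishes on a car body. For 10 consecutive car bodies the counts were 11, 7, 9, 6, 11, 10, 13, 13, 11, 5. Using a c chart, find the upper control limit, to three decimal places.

18.895

c̄ = (11 + 7 + 9 + 6 + 11 + 10 + 13 + 13 + 11 + 5) / 10 = 96 / 10 = 9.6000
UCL = c̄ + 3√c̄ = 9.6000 + 3 × √9.6000 = 9.6000 + 3 × 3.0984 = 18.8952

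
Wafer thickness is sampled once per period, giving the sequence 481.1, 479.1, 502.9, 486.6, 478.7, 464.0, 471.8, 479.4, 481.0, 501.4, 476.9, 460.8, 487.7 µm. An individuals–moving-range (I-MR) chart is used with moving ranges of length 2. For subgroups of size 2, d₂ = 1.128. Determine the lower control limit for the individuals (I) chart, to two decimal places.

X̄ = (481.1 + 479.1 + 502.9 + 486.6 + 478.7 + 464.0 + 471.8 + 479.4 + 481.0 + 501.4 + 476.9 + 460.8 + 487.7) / 13 = 480.8769
Moving ranges: 2.0, 23.8, 16.3, 7.9, 14.7, 7.8, 7.6, 1.6, 20.4, 24.5, 16.1, 26.9; M̄R̄ = 169.6000 / 12 = 14.1333
LCL = X̄ − 3·M̄R̄/d₂ = 480.8769 − 3 × 14.1333 / 1.128 = 443.2883

443.29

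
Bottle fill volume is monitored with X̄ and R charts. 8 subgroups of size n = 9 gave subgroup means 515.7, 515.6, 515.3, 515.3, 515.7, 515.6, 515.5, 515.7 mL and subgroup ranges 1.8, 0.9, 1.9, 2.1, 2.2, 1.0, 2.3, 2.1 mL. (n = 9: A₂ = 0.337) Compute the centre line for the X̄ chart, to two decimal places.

515.55

X̄̄ = (515.7 + 515.6 + 515.3 + 515.3 + 515.7 + 515.6 + 515.5 + 515.7) / 8 = 4124.4000 / 8 = 515.5500
CL = X̄̄ = 515.5500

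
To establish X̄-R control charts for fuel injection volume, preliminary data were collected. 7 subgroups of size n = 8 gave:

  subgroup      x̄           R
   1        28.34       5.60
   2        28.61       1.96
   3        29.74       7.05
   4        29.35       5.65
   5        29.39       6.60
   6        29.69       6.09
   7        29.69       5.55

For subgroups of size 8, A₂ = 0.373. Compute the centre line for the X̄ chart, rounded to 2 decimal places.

X̄̄ = (28.34 + 28.61 + 29.74 + 29.35 + 29.39 + 29.69 + 29.69) / 7 = 204.8100 / 7 = 29.2586
CL = X̄̄ = 29.2586

29.26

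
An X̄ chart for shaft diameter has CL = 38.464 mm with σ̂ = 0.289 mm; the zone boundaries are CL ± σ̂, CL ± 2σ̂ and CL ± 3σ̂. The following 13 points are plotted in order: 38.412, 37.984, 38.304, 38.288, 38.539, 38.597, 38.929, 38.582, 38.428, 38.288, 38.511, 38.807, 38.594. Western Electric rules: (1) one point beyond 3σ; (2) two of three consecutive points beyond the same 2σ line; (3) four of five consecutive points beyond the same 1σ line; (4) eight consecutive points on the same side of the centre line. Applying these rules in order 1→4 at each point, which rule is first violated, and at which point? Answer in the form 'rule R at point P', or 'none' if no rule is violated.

none

Zone of each point (C = within 1σ̂, B = 1σ̂–2σ̂, A = 2σ̂–3σ̂, * = beyond 3σ̂; sign = side of CL): 1:-C, 2:-B, 3:-C, 4:-C, 5:+C, 6:+C, 7:+B, 8:+C, 9:-C, 10:-C, 11:+C, 12:+B, 13:+C
No rule fires across all 13 points.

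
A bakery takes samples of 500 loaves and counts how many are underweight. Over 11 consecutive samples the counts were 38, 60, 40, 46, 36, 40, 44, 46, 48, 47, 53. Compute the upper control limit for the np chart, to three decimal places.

p̄ = Σdᵢ / (k·n) = 498 / (11 × 500) = 0.09055
UCL = np̄ + 3·√(np̄(1−p̄)) = 45.2727 + 3 × √(45.2727×0.90945) = 45.2727 + 3 × 6.4167 = 64.5227

64.523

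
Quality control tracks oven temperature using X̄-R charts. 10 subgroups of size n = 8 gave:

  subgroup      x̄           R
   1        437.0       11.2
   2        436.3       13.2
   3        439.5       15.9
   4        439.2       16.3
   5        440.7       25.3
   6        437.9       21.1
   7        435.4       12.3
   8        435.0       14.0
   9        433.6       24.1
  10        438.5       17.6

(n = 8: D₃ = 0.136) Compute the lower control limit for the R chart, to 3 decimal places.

R̄ = (11.2 + 13.2 + 15.9 + 16.3 + 25.3 + 21.1 + 12.3 + 14.0 + 24.1 + 17.6) / 10 = 171.0000 / 10 = 17.1000
LCL_R = D₃·R̄ = 0.136 × 17.1000 = 2.3256

2.326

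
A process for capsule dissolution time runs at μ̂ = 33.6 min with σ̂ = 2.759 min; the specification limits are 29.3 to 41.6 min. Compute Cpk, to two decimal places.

0.52

Cpu = (USL − μ̂) / (3σ̂) = (41.6 − 33.6) / (3 × 2.759) = 0.9665; Cpl = (μ̂ − LSL) / (3σ̂) = (33.6 − 29.3) / (3 × 2.759) = 0.5195; Cpk = min(Cpu, Cpl) = 0.5195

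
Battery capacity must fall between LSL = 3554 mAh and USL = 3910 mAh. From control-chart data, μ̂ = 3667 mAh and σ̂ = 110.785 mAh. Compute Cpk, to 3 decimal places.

0.340

Cpu = (USL − μ̂) / (3σ̂) = (3910 − 3667) / (3 × 110.785) = 0.7311; Cpl = (μ̂ − LSL) / (3σ̂) = (3667 − 3554) / (3 × 110.785) = 0.3400; Cpk = min(Cpu, Cpl) = 0.3400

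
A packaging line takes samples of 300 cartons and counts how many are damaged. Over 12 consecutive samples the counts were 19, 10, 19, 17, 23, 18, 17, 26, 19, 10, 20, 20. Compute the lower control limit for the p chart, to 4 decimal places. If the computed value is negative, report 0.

0.0192

p̄ = Σdᵢ / (k·n) = 218 / (12 × 300) = 0.06056
LCL = p̄ − 3·√(p̄(1−p̄)/n) = 0.06056 − 3 × 0.01377 = 0.01924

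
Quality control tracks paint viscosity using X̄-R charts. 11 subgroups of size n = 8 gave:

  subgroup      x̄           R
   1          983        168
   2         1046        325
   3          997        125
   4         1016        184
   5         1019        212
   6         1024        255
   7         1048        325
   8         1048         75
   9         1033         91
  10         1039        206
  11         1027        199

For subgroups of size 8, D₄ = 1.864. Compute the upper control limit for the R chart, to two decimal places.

R̄ = (168 + 325 + 125 + 184 + 212 + 255 + 325 + 75 + 91 + 206 + 199) / 11 = 2165.0000 / 11 = 196.8182
UCL_R = D₄·R̄ = 1.864 × 196.8182 = 366.8691

366.87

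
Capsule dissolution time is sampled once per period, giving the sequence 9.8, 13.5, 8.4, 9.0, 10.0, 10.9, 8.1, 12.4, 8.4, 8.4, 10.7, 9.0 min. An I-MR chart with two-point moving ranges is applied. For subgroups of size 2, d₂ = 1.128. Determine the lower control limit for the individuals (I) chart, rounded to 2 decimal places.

X̄ = (9.8 + 13.5 + 8.4 + 9.0 + 10.0 + 10.9 + 8.1 + 12.4 + 8.4 + 8.4 + 10.7 + 9.0) / 12 = 9.8833
Moving ranges: 3.7, 5.1, 0.6, 1.0, 0.9, 2.8, 4.3, 4.0, 0.0, 2.3, 1.7; M̄R̄ = 26.4000 / 11 = 2.4000
LCL = X̄ − 3·M̄R̄/d₂ = 9.8833 − 3 × 2.4000 / 1.128 = 3.5004

3.50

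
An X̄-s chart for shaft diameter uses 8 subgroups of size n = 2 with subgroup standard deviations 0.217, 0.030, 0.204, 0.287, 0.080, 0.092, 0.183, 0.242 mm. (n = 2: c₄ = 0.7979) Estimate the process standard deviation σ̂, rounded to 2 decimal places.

0.21

s̄ = (0.217 + 0.030 + 0.204 + 0.287 + 0.080 + 0.092 + 0.183 + 0.242) / 8 = 0.1669
σ̂ = s̄ / c₄ = 0.1669 / 0.7979 = 0.2091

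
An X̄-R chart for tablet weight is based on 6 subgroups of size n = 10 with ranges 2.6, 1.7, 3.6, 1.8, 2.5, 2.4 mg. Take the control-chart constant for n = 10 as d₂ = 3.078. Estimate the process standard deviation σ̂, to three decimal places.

R̄ = (2.6 + 1.7 + 3.6 + 1.8 + 2.5 + 2.4) / 6 = 2.4333
σ̂ = R̄ / d₂ = 2.4333 / 3.078 = 0.7906

0.791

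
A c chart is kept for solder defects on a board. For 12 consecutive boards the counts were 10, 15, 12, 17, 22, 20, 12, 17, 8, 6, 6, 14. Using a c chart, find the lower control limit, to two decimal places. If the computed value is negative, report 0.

c̄ = (10 + 15 + 12 + 17 + 22 + 20 + 12 + 17 + 8 + 6 + 6 + 14) / 12 = 159 / 12 = 13.2500
LCL = c̄ − 3√c̄ = 13.2500 − 3 × 3.6401 = 2.3298

2.33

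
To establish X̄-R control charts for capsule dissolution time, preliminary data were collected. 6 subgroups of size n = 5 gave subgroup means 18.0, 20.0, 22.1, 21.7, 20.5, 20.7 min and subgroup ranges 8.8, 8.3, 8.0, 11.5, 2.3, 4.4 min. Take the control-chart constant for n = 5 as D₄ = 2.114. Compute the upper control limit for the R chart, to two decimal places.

R̄ = (8.8 + 8.3 + 8.0 + 11.5 + 2.3 + 4.4) / 6 = 43.3000 / 6 = 7.2167
UCL_R = D₄·R̄ = 2.114 × 7.2167 = 15.2560

15.26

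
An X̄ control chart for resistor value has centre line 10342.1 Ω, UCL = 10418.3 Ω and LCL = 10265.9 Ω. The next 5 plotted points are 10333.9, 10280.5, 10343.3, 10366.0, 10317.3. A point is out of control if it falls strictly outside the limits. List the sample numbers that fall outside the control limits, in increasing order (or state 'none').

none

All 5 points lie within [10265.9, 10418.3].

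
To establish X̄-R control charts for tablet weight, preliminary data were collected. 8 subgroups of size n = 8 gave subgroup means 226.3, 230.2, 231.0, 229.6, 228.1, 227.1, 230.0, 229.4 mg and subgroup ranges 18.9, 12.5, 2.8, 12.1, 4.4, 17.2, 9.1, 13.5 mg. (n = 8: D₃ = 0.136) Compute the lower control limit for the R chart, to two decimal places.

R̄ = (18.9 + 12.5 + 2.8 + 12.1 + 4.4 + 17.2 + 9.1 + 13.5) / 8 = 90.5000 / 8 = 11.3125
LCL_R = D₃·R̄ = 0.136 × 11.3125 = 1.5385

1.54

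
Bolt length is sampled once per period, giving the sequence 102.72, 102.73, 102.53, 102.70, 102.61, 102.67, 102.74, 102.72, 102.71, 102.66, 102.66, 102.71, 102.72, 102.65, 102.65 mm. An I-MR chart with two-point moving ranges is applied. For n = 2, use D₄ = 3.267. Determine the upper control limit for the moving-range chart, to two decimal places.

Moving ranges: 0.01, 0.20, 0.17, 0.09, 0.06, 0.07, 0.02, 0.01, 0.05, 0.00, 0.05, 0.01, 0.07, 0.00; M̄R̄ = 0.8100 / 14 = 0.0579
UCL_MR = D₄·M̄R̄ = 3.267 × 0.0579 = 0.1890

0.19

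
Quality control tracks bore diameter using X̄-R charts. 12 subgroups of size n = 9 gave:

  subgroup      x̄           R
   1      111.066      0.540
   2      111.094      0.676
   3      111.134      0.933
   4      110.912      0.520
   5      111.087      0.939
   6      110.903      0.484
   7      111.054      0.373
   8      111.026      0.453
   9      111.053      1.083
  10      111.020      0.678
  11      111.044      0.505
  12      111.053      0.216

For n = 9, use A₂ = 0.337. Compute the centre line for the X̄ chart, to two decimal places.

X̄̄ = (111.066 + 111.094 + 111.134 + 110.912 + 111.087 + 110.903 + 111.054 + 111.026 + 111.053 + 111.020 + 111.044 + 111.053) / 12 = 1332.4460 / 12 = 111.0372
CL = X̄̄ = 111.0372

111.04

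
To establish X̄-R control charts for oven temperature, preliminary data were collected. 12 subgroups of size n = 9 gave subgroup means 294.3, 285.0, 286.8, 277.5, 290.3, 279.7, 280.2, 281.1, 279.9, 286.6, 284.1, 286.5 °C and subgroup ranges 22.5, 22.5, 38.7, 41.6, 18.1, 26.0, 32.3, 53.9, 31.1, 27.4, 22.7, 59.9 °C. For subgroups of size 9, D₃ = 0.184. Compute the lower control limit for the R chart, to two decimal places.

R̄ = (22.5 + 22.5 + 38.7 + 41.6 + 18.1 + 26.0 + 32.3 + 53.9 + 31.1 + 27.4 + 22.7 + 59.9) / 12 = 396.7000 / 12 = 33.0583
LCL_R = D₃·R̄ = 0.184 × 33.0583 = 6.0827

6.08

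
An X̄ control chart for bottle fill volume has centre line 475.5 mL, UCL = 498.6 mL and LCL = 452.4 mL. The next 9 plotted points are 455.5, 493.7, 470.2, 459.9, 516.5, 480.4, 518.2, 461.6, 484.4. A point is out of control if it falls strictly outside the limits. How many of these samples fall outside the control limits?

Compare each point to [452.4, 498.6]: sample 5 = 516.5 > UCL; sample 7 = 518.2 > UCL.

2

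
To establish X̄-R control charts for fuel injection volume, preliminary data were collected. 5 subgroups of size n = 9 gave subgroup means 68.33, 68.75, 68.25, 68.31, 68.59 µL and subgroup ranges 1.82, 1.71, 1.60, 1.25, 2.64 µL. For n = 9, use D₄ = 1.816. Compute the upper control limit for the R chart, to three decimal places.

R̄ = (1.82 + 1.71 + 1.60 + 1.25 + 2.64) / 5 = 9.0200 / 5 = 1.8040
UCL_R = D₄·R̄ = 1.816 × 1.8040 = 3.2761

3.276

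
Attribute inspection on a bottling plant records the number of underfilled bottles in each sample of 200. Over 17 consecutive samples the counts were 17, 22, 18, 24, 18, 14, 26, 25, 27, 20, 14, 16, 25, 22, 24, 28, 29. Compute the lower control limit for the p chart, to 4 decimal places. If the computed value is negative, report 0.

0.0425

p̄ = Σdᵢ / (k·n) = 369 / (17 × 200) = 0.10853
LCL = p̄ − 3·√(p̄(1−p̄)/n) = 0.10853 − 3 × 0.02199 = 0.04255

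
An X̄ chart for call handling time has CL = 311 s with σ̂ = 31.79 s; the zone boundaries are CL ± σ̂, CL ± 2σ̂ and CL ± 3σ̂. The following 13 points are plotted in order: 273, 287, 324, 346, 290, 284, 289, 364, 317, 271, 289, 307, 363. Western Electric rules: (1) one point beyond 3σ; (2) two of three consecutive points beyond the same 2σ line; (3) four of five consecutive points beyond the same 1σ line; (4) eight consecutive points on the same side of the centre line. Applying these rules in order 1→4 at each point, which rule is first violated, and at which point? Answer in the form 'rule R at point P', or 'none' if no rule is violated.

none

Zone of each point (C = within 1σ̂, B = 1σ̂–2σ̂, A = 2σ̂–3σ̂, * = beyond 3σ̂; sign = side of CL): 1:-B, 2:-C, 3:+C, 4:+B, 5:-C, 6:-C, 7:-C, 8:+B, 9:+C, 10:-B, 11:-C, 12:-C, 13:+B
No rule fires across all 13 points.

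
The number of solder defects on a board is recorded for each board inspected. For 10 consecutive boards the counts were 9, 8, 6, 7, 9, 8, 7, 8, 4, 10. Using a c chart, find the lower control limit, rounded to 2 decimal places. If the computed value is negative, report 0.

c̄ = (9 + 8 + 6 + 7 + 9 + 8 + 7 + 8 + 4 + 10) / 10 = 76 / 10 = 7.6000
LCL = c̄ − 3√c̄ = 7.6000 − 3 × 2.7568 = -0.6704 → 0 (cannot be negative)

0.00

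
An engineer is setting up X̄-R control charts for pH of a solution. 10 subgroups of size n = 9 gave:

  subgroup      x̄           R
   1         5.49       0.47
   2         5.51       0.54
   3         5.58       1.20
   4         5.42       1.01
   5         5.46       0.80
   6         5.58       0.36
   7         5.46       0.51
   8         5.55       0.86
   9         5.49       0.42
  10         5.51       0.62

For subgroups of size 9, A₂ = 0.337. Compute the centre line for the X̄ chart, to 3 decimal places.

X̄̄ = (5.49 + 5.51 + 5.58 + 5.42 + 5.46 + 5.58 + 5.46 + 5.55 + 5.49 + 5.51) / 10 = 55.0500 / 10 = 5.5050
CL = X̄̄ = 5.5050

5.505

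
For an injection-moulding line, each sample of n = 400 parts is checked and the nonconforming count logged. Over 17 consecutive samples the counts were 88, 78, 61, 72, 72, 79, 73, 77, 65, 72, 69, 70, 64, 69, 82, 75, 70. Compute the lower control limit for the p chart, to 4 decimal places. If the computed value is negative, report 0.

0.1239

p̄ = Σdᵢ / (k·n) = 1236 / (17 × 400) = 0.18176
LCL = p̄ − 3·√(p̄(1−p̄)/n) = 0.18176 − 3 × 0.01928 = 0.12392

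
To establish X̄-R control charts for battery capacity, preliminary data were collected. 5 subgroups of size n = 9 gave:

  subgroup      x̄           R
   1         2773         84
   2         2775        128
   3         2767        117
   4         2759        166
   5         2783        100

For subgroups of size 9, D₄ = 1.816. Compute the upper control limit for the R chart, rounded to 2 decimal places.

R̄ = (84 + 128 + 117 + 166 + 100) / 5 = 595.0000 / 5 = 119.0000
UCL_R = D₄·R̄ = 1.816 × 119.0000 = 216.1040

216.10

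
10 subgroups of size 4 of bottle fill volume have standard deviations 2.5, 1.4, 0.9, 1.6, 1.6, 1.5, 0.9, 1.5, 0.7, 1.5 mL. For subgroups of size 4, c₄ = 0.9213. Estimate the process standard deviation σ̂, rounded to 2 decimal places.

s̄ = (2.5 + 1.4 + 0.9 + 1.6 + 1.6 + 1.5 + 0.9 + 1.5 + 0.7 + 1.5) / 10 = 1.4100
σ̂ = s̄ / c₄ = 1.4100 / 0.9213 = 1.5304

1.53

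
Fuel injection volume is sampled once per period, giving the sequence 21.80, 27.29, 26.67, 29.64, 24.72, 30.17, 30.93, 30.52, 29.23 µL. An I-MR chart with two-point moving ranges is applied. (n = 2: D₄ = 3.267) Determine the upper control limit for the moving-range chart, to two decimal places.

Moving ranges: 5.49, 0.62, 2.97, 4.92, 5.45, 0.76, 0.41, 1.29; M̄R̄ = 21.9100 / 8 = 2.7388
UCL_MR = D₄·M̄R̄ = 3.267 × 2.7388 = 8.9475

8.95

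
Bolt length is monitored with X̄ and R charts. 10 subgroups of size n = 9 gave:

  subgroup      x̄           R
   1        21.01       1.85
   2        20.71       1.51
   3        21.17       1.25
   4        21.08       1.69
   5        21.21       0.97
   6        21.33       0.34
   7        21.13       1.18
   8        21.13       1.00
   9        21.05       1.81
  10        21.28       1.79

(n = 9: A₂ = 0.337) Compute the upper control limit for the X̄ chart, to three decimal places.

21.561

X̄̄ = (21.01 + 20.71 + 21.17 + 21.08 + 21.21 + 21.33 + 21.13 + 21.13 + 21.05 + 21.28) / 10 = 211.1000 / 10 = 21.1100
R̄ = (1.85 + 1.51 + 1.25 + 1.69 + 0.97 + 0.34 + 1.18 + 1.00 + 1.81 + 1.79) / 10 = 13.3900 / 10 = 1.3390
UCL = X̄̄ + A₂·R̄ = 21.1100 + 0.337 × 1.3390 = 21.5612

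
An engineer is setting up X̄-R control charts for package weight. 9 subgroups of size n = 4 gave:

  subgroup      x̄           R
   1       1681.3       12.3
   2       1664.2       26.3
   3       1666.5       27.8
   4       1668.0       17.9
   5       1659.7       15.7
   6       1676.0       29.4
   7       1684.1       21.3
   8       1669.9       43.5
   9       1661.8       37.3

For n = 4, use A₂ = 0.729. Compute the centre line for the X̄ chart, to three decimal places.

X̄̄ = (1681.3 + 1664.2 + 1666.5 + 1668.0 + 1659.7 + 1676.0 + 1684.1 + 1669.9 + 1661.8) / 9 = 15031.5000 / 9 = 1670.1667
CL = X̄̄ = 1670.1667

1670.167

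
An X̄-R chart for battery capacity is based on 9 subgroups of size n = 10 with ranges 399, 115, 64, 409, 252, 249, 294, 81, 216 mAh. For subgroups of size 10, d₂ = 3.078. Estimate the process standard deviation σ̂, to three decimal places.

75.049

R̄ = (399 + 115 + 64 + 409 + 252 + 249 + 294 + 81 + 216) / 9 = 231.0000
σ̂ = R̄ / d₂ = 231.0000 / 3.078 = 75.0487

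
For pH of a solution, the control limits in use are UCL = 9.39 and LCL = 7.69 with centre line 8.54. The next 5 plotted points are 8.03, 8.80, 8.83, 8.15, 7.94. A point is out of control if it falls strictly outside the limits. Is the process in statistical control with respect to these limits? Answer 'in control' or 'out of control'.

in control

All 5 points lie within [7.69, 9.39].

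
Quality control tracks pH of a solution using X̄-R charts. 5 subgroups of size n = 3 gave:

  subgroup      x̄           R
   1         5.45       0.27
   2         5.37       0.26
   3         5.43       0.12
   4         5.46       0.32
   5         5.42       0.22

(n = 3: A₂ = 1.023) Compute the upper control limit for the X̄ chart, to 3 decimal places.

5.669

X̄̄ = (5.45 + 5.37 + 5.43 + 5.46 + 5.42) / 5 = 27.1300 / 5 = 5.4260
R̄ = (0.27 + 0.26 + 0.12 + 0.32 + 0.22) / 5 = 1.1900 / 5 = 0.2380
UCL = X̄̄ + A₂·R̄ = 5.4260 + 1.023 × 0.2380 = 5.6695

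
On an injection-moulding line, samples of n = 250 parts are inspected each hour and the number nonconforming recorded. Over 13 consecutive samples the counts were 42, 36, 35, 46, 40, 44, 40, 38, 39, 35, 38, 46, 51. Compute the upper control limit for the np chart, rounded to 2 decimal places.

58.29

p̄ = Σdᵢ / (k·n) = 530 / (13 × 250) = 0.16308
UCL = np̄ + 3·√(np̄(1−p̄)) = 40.7692 + 3 × √(40.7692×0.83692) = 40.7692 + 3 × 5.8413 = 58.2931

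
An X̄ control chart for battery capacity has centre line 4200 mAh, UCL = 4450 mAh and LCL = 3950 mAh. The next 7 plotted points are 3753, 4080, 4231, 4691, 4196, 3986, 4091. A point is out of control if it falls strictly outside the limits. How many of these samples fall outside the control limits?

2

Compare each point to [3950, 4450]: sample 1 = 3753 < LCL; sample 4 = 4691 > UCL.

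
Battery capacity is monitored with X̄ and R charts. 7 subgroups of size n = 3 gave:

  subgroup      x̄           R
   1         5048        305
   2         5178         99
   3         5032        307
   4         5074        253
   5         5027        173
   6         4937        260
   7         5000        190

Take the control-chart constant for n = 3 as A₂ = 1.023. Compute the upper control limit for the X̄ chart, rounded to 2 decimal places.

5274.21

X̄̄ = (5048 + 5178 + 5032 + 5074 + 5027 + 4937 + 5000) / 7 = 35296.0000 / 7 = 5042.2857
R̄ = (305 + 99 + 307 + 253 + 173 + 260 + 190) / 7 = 1587.0000 / 7 = 226.7143
UCL = X̄̄ + A₂·R̄ = 5042.2857 + 1.023 × 226.7143 = 5274.2144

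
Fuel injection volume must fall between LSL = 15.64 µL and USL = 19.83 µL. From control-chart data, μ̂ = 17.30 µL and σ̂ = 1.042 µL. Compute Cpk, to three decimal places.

0.531

Cpu = (USL − μ̂) / (3σ̂) = (19.83 − 17.30) / (3 × 1.042) = 0.8093; Cpl = (μ̂ − LSL) / (3σ̂) = (17.30 − 15.64) / (3 × 1.042) = 0.5310; Cpk = min(Cpu, Cpl) = 0.5310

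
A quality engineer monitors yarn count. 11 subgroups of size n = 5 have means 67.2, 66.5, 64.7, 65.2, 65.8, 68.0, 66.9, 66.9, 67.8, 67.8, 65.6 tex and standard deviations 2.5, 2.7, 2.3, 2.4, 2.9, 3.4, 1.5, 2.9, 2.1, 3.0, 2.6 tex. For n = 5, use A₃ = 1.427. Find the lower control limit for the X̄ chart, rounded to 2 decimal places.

62.91

X̄̄ = (67.2 + 66.5 + 64.7 + 65.2 + 65.8 + 68.0 + 66.9 + 66.9 + 67.8 + 67.8 + 65.6) / 11 = 66.5818
s̄ = (2.5 + 2.7 + 2.3 + 2.4 + 2.9 + 3.4 + 1.5 + 2.9 + 2.1 + 3.0 + 2.6) / 11 = 2.5727
LCL = X̄̄ − A₃·s̄ = 66.5818 − 1.427 × 2.5727 = 62.9105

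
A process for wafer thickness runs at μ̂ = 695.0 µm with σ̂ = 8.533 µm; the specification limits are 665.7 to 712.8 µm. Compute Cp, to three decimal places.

0.920

Cp = (USL − LSL) / (6σ̂) = (712.8 − 665.7) / (6 × 8.533) = 47.1000 / 51.1980 = 0.9200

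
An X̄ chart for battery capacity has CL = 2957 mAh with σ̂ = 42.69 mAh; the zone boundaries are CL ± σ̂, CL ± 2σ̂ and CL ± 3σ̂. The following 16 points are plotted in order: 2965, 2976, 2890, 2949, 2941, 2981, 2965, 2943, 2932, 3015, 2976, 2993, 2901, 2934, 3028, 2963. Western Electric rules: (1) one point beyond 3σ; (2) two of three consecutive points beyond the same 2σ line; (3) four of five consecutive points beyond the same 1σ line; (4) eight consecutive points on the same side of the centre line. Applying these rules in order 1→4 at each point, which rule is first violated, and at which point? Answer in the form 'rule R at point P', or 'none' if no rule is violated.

Zone of each point (C = within 1σ̂, B = 1σ̂–2σ̂, A = 2σ̂–3σ̂, * = beyond 3σ̂; sign = side of CL): 1:+C, 2:+C, 3:-B, 4:-C, 5:-C, 6:+C, 7:+C, 8:-C, 9:-C, 10:+B, 11:+C, 12:+C, 13:-B, 14:-C, 15:+B, 16:+C
No rule fires across all 16 points.

none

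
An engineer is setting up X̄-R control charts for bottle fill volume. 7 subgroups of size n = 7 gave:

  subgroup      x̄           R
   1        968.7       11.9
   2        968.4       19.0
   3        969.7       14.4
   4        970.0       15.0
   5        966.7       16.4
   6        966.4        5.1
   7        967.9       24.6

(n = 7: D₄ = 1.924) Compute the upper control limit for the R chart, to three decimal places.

R̄ = (11.9 + 19.0 + 14.4 + 15.0 + 16.4 + 5.1 + 24.6) / 7 = 106.4000 / 7 = 15.2000
UCL_R = D₄·R̄ = 1.924 × 15.2000 = 29.2448

29.245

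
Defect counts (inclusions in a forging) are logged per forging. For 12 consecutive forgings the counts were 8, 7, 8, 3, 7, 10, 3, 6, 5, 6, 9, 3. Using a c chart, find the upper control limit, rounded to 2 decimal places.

c̄ = (8 + 7 + 8 + 3 + 7 + 10 + 3 + 6 + 5 + 6 + 9 + 3) / 12 = 75 / 12 = 6.2500
UCL = c̄ + 3√c̄ = 6.2500 + 3 × √6.2500 = 6.2500 + 3 × 2.5000 = 13.7500

13.75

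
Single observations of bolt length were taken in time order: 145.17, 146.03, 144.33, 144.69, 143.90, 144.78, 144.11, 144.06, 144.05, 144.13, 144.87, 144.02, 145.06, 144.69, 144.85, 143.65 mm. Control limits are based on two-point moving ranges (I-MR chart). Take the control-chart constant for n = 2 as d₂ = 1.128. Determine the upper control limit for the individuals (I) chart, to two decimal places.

146.25

X̄ = (145.17 + 146.03 + 144.33 + 144.69 + 143.90 + 144.78 + 144.11 + 144.06 + 144.05 + 144.13 + 144.87 + 144.02 + 145.06 + 144.69 + 144.85 + 143.65) / 16 = 144.5244
Moving ranges: 0.86, 1.70, 0.36, 0.79, 0.88, 0.67, 0.05, 0.01, 0.08, 0.74, 0.85, 1.04, 0.37, 0.16, 1.20; M̄R̄ = 9.7600 / 15 = 0.6507
UCL = X̄ + 3·M̄R̄/d₂ = 144.5244 + 3 × 0.6507 / 1.128 = 146.2549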